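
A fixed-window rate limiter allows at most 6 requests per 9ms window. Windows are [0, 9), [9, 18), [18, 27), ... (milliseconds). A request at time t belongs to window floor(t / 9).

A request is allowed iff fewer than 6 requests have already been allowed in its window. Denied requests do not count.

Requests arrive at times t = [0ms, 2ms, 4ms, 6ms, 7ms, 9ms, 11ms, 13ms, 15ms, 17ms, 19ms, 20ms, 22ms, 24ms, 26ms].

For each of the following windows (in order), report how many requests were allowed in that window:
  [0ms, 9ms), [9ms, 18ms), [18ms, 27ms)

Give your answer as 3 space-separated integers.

Processing requests:
  req#1 t=0ms (window 0): ALLOW
  req#2 t=2ms (window 0): ALLOW
  req#3 t=4ms (window 0): ALLOW
  req#4 t=6ms (window 0): ALLOW
  req#5 t=7ms (window 0): ALLOW
  req#6 t=9ms (window 1): ALLOW
  req#7 t=11ms (window 1): ALLOW
  req#8 t=13ms (window 1): ALLOW
  req#9 t=15ms (window 1): ALLOW
  req#10 t=17ms (window 1): ALLOW
  req#11 t=19ms (window 2): ALLOW
  req#12 t=20ms (window 2): ALLOW
  req#13 t=22ms (window 2): ALLOW
  req#14 t=24ms (window 2): ALLOW
  req#15 t=26ms (window 2): ALLOW

Allowed counts by window: 5 5 5

Answer: 5 5 5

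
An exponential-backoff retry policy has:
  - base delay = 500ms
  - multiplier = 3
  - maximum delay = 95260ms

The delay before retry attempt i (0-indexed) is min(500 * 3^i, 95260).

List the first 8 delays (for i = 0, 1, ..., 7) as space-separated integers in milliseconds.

Computing each delay:
  i=0: min(500*3^0, 95260) = 500
  i=1: min(500*3^1, 95260) = 1500
  i=2: min(500*3^2, 95260) = 4500
  i=3: min(500*3^3, 95260) = 13500
  i=4: min(500*3^4, 95260) = 40500
  i=5: min(500*3^5, 95260) = 95260
  i=6: min(500*3^6, 95260) = 95260
  i=7: min(500*3^7, 95260) = 95260

Answer: 500 1500 4500 13500 40500 95260 95260 95260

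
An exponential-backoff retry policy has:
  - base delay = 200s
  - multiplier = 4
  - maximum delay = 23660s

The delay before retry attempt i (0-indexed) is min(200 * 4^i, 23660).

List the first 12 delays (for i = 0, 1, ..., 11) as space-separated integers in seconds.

Computing each delay:
  i=0: min(200*4^0, 23660) = 200
  i=1: min(200*4^1, 23660) = 800
  i=2: min(200*4^2, 23660) = 3200
  i=3: min(200*4^3, 23660) = 12800
  i=4: min(200*4^4, 23660) = 23660
  i=5: min(200*4^5, 23660) = 23660
  i=6: min(200*4^6, 23660) = 23660
  i=7: min(200*4^7, 23660) = 23660
  i=8: min(200*4^8, 23660) = 23660
  i=9: min(200*4^9, 23660) = 23660
  i=10: min(200*4^10, 23660) = 23660
  i=11: min(200*4^11, 23660) = 23660

Answer: 200 800 3200 12800 23660 23660 23660 23660 23660 23660 23660 23660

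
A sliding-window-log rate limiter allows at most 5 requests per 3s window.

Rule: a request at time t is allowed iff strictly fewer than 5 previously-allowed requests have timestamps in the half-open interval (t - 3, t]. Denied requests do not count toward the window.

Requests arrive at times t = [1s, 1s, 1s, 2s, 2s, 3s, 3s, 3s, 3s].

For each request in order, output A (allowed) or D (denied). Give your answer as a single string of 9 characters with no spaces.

Tracking allowed requests in the window:
  req#1 t=1s: ALLOW
  req#2 t=1s: ALLOW
  req#3 t=1s: ALLOW
  req#4 t=2s: ALLOW
  req#5 t=2s: ALLOW
  req#6 t=3s: DENY
  req#7 t=3s: DENY
  req#8 t=3s: DENY
  req#9 t=3s: DENY

Answer: AAAAADDDD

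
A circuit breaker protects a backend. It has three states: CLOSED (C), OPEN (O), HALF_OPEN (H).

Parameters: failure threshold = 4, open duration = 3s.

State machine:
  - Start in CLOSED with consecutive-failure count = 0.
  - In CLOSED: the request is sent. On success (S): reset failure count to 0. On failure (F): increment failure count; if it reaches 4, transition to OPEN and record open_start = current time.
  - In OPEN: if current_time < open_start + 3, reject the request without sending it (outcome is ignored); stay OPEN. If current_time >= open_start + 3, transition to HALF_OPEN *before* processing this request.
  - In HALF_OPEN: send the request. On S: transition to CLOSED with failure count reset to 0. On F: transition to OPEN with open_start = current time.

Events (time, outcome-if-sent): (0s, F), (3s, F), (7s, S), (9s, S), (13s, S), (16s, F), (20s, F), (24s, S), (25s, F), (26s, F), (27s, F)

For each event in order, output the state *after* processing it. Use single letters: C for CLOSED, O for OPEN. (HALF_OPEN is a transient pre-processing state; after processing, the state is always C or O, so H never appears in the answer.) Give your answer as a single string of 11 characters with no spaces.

State after each event:
  event#1 t=0s outcome=F: state=CLOSED
  event#2 t=3s outcome=F: state=CLOSED
  event#3 t=7s outcome=S: state=CLOSED
  event#4 t=9s outcome=S: state=CLOSED
  event#5 t=13s outcome=S: state=CLOSED
  event#6 t=16s outcome=F: state=CLOSED
  event#7 t=20s outcome=F: state=CLOSED
  event#8 t=24s outcome=S: state=CLOSED
  event#9 t=25s outcome=F: state=CLOSED
  event#10 t=26s outcome=F: state=CLOSED
  event#11 t=27s outcome=F: state=CLOSED

Answer: CCCCCCCCCCC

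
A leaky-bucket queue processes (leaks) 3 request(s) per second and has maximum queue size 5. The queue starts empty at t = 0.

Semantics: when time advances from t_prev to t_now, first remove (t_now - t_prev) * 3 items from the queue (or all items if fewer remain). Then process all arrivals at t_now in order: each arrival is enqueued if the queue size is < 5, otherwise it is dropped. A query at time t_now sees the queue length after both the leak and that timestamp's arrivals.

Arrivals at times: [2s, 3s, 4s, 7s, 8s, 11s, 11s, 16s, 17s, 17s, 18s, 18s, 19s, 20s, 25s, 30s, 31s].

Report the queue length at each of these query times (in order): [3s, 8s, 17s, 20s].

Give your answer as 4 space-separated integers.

Queue lengths at query times:
  query t=3s: backlog = 1
  query t=8s: backlog = 1
  query t=17s: backlog = 2
  query t=20s: backlog = 1

Answer: 1 1 2 1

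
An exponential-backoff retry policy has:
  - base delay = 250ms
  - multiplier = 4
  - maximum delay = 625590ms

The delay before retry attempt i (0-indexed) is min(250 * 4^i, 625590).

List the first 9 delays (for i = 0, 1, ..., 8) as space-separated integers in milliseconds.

Answer: 250 1000 4000 16000 64000 256000 625590 625590 625590

Derivation:
Computing each delay:
  i=0: min(250*4^0, 625590) = 250
  i=1: min(250*4^1, 625590) = 1000
  i=2: min(250*4^2, 625590) = 4000
  i=3: min(250*4^3, 625590) = 16000
  i=4: min(250*4^4, 625590) = 64000
  i=5: min(250*4^5, 625590) = 256000
  i=6: min(250*4^6, 625590) = 625590
  i=7: min(250*4^7, 625590) = 625590
  i=8: min(250*4^8, 625590) = 625590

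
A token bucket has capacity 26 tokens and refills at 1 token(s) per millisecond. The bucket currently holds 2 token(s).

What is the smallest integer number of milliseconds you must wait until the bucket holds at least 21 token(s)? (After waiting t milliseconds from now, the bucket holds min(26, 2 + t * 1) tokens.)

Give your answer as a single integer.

Need 2 + t * 1 >= 21, so t >= 19/1.
Smallest integer t = ceil(19/1) = 19.

Answer: 19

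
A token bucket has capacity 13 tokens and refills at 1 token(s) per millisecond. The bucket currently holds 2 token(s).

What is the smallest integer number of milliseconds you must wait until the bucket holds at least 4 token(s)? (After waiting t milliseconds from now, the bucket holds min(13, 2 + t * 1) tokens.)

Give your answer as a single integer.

Answer: 2

Derivation:
Need 2 + t * 1 >= 4, so t >= 2/1.
Smallest integer t = ceil(2/1) = 2.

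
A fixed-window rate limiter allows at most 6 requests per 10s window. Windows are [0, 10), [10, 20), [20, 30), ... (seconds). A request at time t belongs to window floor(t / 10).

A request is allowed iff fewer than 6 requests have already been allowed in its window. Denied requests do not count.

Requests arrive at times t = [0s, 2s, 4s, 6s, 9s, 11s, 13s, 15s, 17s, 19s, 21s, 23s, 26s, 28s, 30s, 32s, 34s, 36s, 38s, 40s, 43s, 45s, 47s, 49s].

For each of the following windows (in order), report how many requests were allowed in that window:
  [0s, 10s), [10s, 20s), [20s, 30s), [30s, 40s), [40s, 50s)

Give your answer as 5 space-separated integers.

Processing requests:
  req#1 t=0s (window 0): ALLOW
  req#2 t=2s (window 0): ALLOW
  req#3 t=4s (window 0): ALLOW
  req#4 t=6s (window 0): ALLOW
  req#5 t=9s (window 0): ALLOW
  req#6 t=11s (window 1): ALLOW
  req#7 t=13s (window 1): ALLOW
  req#8 t=15s (window 1): ALLOW
  req#9 t=17s (window 1): ALLOW
  req#10 t=19s (window 1): ALLOW
  req#11 t=21s (window 2): ALLOW
  req#12 t=23s (window 2): ALLOW
  req#13 t=26s (window 2): ALLOW
  req#14 t=28s (window 2): ALLOW
  req#15 t=30s (window 3): ALLOW
  req#16 t=32s (window 3): ALLOW
  req#17 t=34s (window 3): ALLOW
  req#18 t=36s (window 3): ALLOW
  req#19 t=38s (window 3): ALLOW
  req#20 t=40s (window 4): ALLOW
  req#21 t=43s (window 4): ALLOW
  req#22 t=45s (window 4): ALLOW
  req#23 t=47s (window 4): ALLOW
  req#24 t=49s (window 4): ALLOW

Allowed counts by window: 5 5 4 5 5

Answer: 5 5 4 5 5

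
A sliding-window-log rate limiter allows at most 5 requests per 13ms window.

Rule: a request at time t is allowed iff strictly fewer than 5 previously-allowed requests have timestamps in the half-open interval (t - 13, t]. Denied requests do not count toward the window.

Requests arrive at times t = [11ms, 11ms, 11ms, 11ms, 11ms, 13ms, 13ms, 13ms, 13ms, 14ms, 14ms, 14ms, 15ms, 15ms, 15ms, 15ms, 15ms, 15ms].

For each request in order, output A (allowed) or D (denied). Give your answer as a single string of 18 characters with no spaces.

Answer: AAAAADDDDDDDDDDDDD

Derivation:
Tracking allowed requests in the window:
  req#1 t=11ms: ALLOW
  req#2 t=11ms: ALLOW
  req#3 t=11ms: ALLOW
  req#4 t=11ms: ALLOW
  req#5 t=11ms: ALLOW
  req#6 t=13ms: DENY
  req#7 t=13ms: DENY
  req#8 t=13ms: DENY
  req#9 t=13ms: DENY
  req#10 t=14ms: DENY
  req#11 t=14ms: DENY
  req#12 t=14ms: DENY
  req#13 t=15ms: DENY
  req#14 t=15ms: DENY
  req#15 t=15ms: DENY
  req#16 t=15ms: DENY
  req#17 t=15ms: DENY
  req#18 t=15ms: DENY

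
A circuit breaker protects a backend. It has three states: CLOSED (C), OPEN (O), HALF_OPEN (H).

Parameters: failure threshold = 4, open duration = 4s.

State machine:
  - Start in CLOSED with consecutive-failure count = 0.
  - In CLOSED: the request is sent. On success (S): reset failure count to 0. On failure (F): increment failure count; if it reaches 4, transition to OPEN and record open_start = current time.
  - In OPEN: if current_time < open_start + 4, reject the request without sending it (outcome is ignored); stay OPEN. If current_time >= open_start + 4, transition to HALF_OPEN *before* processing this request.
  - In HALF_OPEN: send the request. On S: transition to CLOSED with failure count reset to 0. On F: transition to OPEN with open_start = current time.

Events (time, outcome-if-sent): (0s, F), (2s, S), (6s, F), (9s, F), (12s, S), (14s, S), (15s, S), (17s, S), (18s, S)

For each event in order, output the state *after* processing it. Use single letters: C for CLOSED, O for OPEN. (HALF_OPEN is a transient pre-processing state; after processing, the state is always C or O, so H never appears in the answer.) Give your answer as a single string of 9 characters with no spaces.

Answer: CCCCCCCCC

Derivation:
State after each event:
  event#1 t=0s outcome=F: state=CLOSED
  event#2 t=2s outcome=S: state=CLOSED
  event#3 t=6s outcome=F: state=CLOSED
  event#4 t=9s outcome=F: state=CLOSED
  event#5 t=12s outcome=S: state=CLOSED
  event#6 t=14s outcome=S: state=CLOSED
  event#7 t=15s outcome=S: state=CLOSED
  event#8 t=17s outcome=S: state=CLOSED
  event#9 t=18s outcome=S: state=CLOSED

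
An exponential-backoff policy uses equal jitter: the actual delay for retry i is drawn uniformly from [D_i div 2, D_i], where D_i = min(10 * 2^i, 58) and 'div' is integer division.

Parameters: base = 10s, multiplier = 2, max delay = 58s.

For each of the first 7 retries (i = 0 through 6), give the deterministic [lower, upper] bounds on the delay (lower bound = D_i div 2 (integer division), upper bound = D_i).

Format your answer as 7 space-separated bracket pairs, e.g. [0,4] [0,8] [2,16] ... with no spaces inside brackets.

Computing bounds per retry:
  i=0: D_i=min(10*2^0,58)=10, bounds=[5,10]
  i=1: D_i=min(10*2^1,58)=20, bounds=[10,20]
  i=2: D_i=min(10*2^2,58)=40, bounds=[20,40]
  i=3: D_i=min(10*2^3,58)=58, bounds=[29,58]
  i=4: D_i=min(10*2^4,58)=58, bounds=[29,58]
  i=5: D_i=min(10*2^5,58)=58, bounds=[29,58]
  i=6: D_i=min(10*2^6,58)=58, bounds=[29,58]

Answer: [5,10] [10,20] [20,40] [29,58] [29,58] [29,58] [29,58]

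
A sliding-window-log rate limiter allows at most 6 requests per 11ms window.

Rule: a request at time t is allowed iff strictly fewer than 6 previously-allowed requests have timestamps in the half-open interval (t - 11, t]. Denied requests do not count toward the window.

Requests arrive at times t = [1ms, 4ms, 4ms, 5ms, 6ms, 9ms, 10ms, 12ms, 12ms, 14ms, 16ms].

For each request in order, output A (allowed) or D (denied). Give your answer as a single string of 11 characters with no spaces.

Tracking allowed requests in the window:
  req#1 t=1ms: ALLOW
  req#2 t=4ms: ALLOW
  req#3 t=4ms: ALLOW
  req#4 t=5ms: ALLOW
  req#5 t=6ms: ALLOW
  req#6 t=9ms: ALLOW
  req#7 t=10ms: DENY
  req#8 t=12ms: ALLOW
  req#9 t=12ms: DENY
  req#10 t=14ms: DENY
  req#11 t=16ms: ALLOW

Answer: AAAAAADADDA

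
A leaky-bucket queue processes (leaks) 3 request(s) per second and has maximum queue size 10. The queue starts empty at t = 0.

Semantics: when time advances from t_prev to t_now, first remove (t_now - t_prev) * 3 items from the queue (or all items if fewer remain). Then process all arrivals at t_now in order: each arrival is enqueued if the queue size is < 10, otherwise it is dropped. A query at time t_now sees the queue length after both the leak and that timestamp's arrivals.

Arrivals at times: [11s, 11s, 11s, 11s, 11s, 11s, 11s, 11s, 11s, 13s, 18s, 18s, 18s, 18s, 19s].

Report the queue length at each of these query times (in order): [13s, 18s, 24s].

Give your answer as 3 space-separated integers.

Answer: 4 4 0

Derivation:
Queue lengths at query times:
  query t=13s: backlog = 4
  query t=18s: backlog = 4
  query t=24s: backlog = 0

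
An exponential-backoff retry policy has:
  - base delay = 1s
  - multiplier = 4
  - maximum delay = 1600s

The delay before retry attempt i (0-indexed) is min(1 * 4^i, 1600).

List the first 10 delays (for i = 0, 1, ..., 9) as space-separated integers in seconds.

Answer: 1 4 16 64 256 1024 1600 1600 1600 1600

Derivation:
Computing each delay:
  i=0: min(1*4^0, 1600) = 1
  i=1: min(1*4^1, 1600) = 4
  i=2: min(1*4^2, 1600) = 16
  i=3: min(1*4^3, 1600) = 64
  i=4: min(1*4^4, 1600) = 256
  i=5: min(1*4^5, 1600) = 1024
  i=6: min(1*4^6, 1600) = 1600
  i=7: min(1*4^7, 1600) = 1600
  i=8: min(1*4^8, 1600) = 1600
  i=9: min(1*4^9, 1600) = 1600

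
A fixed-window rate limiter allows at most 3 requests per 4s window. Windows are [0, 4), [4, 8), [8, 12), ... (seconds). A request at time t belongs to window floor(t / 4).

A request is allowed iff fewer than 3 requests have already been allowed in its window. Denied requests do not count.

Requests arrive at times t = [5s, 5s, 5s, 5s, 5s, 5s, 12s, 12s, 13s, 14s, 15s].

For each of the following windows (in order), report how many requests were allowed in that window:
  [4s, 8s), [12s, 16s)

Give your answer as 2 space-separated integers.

Processing requests:
  req#1 t=5s (window 1): ALLOW
  req#2 t=5s (window 1): ALLOW
  req#3 t=5s (window 1): ALLOW
  req#4 t=5s (window 1): DENY
  req#5 t=5s (window 1): DENY
  req#6 t=5s (window 1): DENY
  req#7 t=12s (window 3): ALLOW
  req#8 t=12s (window 3): ALLOW
  req#9 t=13s (window 3): ALLOW
  req#10 t=14s (window 3): DENY
  req#11 t=15s (window 3): DENY

Allowed counts by window: 3 3

Answer: 3 3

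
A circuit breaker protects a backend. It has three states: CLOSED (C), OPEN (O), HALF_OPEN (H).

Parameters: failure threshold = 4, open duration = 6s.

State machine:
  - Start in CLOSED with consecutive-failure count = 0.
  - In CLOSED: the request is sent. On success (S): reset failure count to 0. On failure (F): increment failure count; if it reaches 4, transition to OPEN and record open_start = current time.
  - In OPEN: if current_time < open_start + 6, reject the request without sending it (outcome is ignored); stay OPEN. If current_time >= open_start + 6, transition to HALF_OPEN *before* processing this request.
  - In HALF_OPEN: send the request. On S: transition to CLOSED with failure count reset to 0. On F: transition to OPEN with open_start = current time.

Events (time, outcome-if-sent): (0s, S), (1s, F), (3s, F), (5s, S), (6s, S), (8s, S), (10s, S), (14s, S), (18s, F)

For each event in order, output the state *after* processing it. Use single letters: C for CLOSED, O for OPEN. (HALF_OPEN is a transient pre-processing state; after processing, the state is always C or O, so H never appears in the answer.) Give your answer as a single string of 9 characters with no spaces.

State after each event:
  event#1 t=0s outcome=S: state=CLOSED
  event#2 t=1s outcome=F: state=CLOSED
  event#3 t=3s outcome=F: state=CLOSED
  event#4 t=5s outcome=S: state=CLOSED
  event#5 t=6s outcome=S: state=CLOSED
  event#6 t=8s outcome=S: state=CLOSED
  event#7 t=10s outcome=S: state=CLOSED
  event#8 t=14s outcome=S: state=CLOSED
  event#9 t=18s outcome=F: state=CLOSED

Answer: CCCCCCCCC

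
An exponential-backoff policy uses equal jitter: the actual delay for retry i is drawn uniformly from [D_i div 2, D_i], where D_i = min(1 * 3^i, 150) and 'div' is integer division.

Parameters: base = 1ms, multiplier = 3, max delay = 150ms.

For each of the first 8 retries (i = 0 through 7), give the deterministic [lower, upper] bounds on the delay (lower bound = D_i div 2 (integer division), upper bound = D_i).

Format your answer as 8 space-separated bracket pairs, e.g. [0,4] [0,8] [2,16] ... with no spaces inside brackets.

Answer: [0,1] [1,3] [4,9] [13,27] [40,81] [75,150] [75,150] [75,150]

Derivation:
Computing bounds per retry:
  i=0: D_i=min(1*3^0,150)=1, bounds=[0,1]
  i=1: D_i=min(1*3^1,150)=3, bounds=[1,3]
  i=2: D_i=min(1*3^2,150)=9, bounds=[4,9]
  i=3: D_i=min(1*3^3,150)=27, bounds=[13,27]
  i=4: D_i=min(1*3^4,150)=81, bounds=[40,81]
  i=5: D_i=min(1*3^5,150)=150, bounds=[75,150]
  i=6: D_i=min(1*3^6,150)=150, bounds=[75,150]
  i=7: D_i=min(1*3^7,150)=150, bounds=[75,150]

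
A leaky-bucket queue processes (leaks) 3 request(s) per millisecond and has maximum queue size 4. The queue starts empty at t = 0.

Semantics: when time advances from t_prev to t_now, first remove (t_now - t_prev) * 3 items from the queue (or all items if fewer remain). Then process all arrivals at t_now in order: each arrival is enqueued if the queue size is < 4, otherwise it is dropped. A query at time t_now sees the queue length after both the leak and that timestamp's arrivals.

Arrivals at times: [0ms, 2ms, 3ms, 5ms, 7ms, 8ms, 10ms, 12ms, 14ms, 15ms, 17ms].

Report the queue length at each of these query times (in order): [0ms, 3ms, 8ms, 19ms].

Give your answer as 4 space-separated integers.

Answer: 1 1 1 0

Derivation:
Queue lengths at query times:
  query t=0ms: backlog = 1
  query t=3ms: backlog = 1
  query t=8ms: backlog = 1
  query t=19ms: backlog = 0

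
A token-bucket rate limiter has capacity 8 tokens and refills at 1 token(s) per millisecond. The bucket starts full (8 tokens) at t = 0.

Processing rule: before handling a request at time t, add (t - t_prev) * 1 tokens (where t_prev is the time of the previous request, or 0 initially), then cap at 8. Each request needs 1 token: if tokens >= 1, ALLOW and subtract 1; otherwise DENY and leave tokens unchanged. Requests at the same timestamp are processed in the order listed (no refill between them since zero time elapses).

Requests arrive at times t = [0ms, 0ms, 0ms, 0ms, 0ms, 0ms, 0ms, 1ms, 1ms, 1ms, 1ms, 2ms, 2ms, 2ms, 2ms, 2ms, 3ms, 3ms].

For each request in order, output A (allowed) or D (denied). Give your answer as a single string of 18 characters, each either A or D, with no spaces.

Simulating step by step:
  req#1 t=0ms: ALLOW
  req#2 t=0ms: ALLOW
  req#3 t=0ms: ALLOW
  req#4 t=0ms: ALLOW
  req#5 t=0ms: ALLOW
  req#6 t=0ms: ALLOW
  req#7 t=0ms: ALLOW
  req#8 t=1ms: ALLOW
  req#9 t=1ms: ALLOW
  req#10 t=1ms: DENY
  req#11 t=1ms: DENY
  req#12 t=2ms: ALLOW
  req#13 t=2ms: DENY
  req#14 t=2ms: DENY
  req#15 t=2ms: DENY
  req#16 t=2ms: DENY
  req#17 t=3ms: ALLOW
  req#18 t=3ms: DENY

Answer: AAAAAAAAADDADDDDAD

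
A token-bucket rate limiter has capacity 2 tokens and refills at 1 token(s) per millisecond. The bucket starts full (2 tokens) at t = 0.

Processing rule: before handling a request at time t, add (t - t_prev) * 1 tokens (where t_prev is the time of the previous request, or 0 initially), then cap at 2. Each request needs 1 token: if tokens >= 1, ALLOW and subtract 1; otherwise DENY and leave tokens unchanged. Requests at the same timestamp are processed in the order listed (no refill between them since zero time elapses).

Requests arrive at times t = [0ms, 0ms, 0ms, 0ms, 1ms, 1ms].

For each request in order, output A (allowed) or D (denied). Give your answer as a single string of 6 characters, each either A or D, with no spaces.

Simulating step by step:
  req#1 t=0ms: ALLOW
  req#2 t=0ms: ALLOW
  req#3 t=0ms: DENY
  req#4 t=0ms: DENY
  req#5 t=1ms: ALLOW
  req#6 t=1ms: DENY

Answer: AADDAD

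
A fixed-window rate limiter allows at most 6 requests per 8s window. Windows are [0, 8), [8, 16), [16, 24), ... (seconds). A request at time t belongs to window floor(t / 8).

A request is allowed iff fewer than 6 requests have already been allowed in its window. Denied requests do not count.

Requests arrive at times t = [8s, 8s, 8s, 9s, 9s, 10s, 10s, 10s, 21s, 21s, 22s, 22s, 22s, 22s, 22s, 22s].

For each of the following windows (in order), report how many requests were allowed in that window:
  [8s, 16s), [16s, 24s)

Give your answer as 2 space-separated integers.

Answer: 6 6

Derivation:
Processing requests:
  req#1 t=8s (window 1): ALLOW
  req#2 t=8s (window 1): ALLOW
  req#3 t=8s (window 1): ALLOW
  req#4 t=9s (window 1): ALLOW
  req#5 t=9s (window 1): ALLOW
  req#6 t=10s (window 1): ALLOW
  req#7 t=10s (window 1): DENY
  req#8 t=10s (window 1): DENY
  req#9 t=21s (window 2): ALLOW
  req#10 t=21s (window 2): ALLOW
  req#11 t=22s (window 2): ALLOW
  req#12 t=22s (window 2): ALLOW
  req#13 t=22s (window 2): ALLOW
  req#14 t=22s (window 2): ALLOW
  req#15 t=22s (window 2): DENY
  req#16 t=22s (window 2): DENY

Allowed counts by window: 6 6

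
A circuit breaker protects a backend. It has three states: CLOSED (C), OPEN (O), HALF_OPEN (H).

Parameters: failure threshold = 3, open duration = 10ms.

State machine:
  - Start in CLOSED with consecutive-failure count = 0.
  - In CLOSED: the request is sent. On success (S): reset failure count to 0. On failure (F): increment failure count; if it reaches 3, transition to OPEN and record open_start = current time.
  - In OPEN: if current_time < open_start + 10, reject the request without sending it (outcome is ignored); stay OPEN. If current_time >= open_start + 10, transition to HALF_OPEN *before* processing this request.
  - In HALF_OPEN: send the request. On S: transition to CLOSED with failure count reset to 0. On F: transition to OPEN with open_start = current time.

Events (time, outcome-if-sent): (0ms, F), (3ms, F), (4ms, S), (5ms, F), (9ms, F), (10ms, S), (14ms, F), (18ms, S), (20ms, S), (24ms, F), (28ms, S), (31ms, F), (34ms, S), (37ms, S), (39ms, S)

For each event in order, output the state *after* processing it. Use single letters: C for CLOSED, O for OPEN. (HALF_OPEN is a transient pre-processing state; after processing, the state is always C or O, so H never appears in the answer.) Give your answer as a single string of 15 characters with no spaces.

State after each event:
  event#1 t=0ms outcome=F: state=CLOSED
  event#2 t=3ms outcome=F: state=CLOSED
  event#3 t=4ms outcome=S: state=CLOSED
  event#4 t=5ms outcome=F: state=CLOSED
  event#5 t=9ms outcome=F: state=CLOSED
  event#6 t=10ms outcome=S: state=CLOSED
  event#7 t=14ms outcome=F: state=CLOSED
  event#8 t=18ms outcome=S: state=CLOSED
  event#9 t=20ms outcome=S: state=CLOSED
  event#10 t=24ms outcome=F: state=CLOSED
  event#11 t=28ms outcome=S: state=CLOSED
  event#12 t=31ms outcome=F: state=CLOSED
  event#13 t=34ms outcome=S: state=CLOSED
  event#14 t=37ms outcome=S: state=CLOSED
  event#15 t=39ms outcome=S: state=CLOSED

Answer: CCCCCCCCCCCCCCC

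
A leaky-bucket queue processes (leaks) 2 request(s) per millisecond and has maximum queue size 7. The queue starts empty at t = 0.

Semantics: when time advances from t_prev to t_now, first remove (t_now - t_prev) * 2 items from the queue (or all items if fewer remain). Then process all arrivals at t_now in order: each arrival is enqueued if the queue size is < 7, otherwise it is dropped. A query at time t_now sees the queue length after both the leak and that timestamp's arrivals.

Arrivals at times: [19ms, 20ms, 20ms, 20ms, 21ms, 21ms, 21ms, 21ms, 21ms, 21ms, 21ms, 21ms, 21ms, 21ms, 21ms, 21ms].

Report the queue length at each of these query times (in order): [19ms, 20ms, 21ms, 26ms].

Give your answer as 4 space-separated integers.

Queue lengths at query times:
  query t=19ms: backlog = 1
  query t=20ms: backlog = 3
  query t=21ms: backlog = 7
  query t=26ms: backlog = 0

Answer: 1 3 7 0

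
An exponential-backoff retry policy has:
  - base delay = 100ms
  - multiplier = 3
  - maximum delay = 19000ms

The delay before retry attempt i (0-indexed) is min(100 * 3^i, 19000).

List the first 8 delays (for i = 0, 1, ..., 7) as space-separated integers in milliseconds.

Answer: 100 300 900 2700 8100 19000 19000 19000

Derivation:
Computing each delay:
  i=0: min(100*3^0, 19000) = 100
  i=1: min(100*3^1, 19000) = 300
  i=2: min(100*3^2, 19000) = 900
  i=3: min(100*3^3, 19000) = 2700
  i=4: min(100*3^4, 19000) = 8100
  i=5: min(100*3^5, 19000) = 19000
  i=6: min(100*3^6, 19000) = 19000
  i=7: min(100*3^7, 19000) = 19000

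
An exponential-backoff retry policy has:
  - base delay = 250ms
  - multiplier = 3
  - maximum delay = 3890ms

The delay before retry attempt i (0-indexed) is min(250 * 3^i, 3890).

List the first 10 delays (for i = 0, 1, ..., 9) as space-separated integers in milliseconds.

Computing each delay:
  i=0: min(250*3^0, 3890) = 250
  i=1: min(250*3^1, 3890) = 750
  i=2: min(250*3^2, 3890) = 2250
  i=3: min(250*3^3, 3890) = 3890
  i=4: min(250*3^4, 3890) = 3890
  i=5: min(250*3^5, 3890) = 3890
  i=6: min(250*3^6, 3890) = 3890
  i=7: min(250*3^7, 3890) = 3890
  i=8: min(250*3^8, 3890) = 3890
  i=9: min(250*3^9, 3890) = 3890

Answer: 250 750 2250 3890 3890 3890 3890 3890 3890 3890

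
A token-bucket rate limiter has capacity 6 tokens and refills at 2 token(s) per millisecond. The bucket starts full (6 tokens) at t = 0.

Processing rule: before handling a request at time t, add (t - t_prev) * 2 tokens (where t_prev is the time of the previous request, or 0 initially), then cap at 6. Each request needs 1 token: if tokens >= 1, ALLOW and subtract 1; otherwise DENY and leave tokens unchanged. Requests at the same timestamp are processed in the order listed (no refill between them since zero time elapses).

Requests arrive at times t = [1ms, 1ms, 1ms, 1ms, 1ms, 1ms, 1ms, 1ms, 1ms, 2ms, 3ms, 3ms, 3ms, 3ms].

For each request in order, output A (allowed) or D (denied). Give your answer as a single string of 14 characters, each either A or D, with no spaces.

Answer: AAAAAADDDAAAAD

Derivation:
Simulating step by step:
  req#1 t=1ms: ALLOW
  req#2 t=1ms: ALLOW
  req#3 t=1ms: ALLOW
  req#4 t=1ms: ALLOW
  req#5 t=1ms: ALLOW
  req#6 t=1ms: ALLOW
  req#7 t=1ms: DENY
  req#8 t=1ms: DENY
  req#9 t=1ms: DENY
  req#10 t=2ms: ALLOW
  req#11 t=3ms: ALLOW
  req#12 t=3ms: ALLOW
  req#13 t=3ms: ALLOW
  req#14 t=3ms: DENY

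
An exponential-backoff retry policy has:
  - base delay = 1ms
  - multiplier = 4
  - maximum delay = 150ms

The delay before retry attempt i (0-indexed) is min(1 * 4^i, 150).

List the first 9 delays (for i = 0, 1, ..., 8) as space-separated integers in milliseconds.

Answer: 1 4 16 64 150 150 150 150 150

Derivation:
Computing each delay:
  i=0: min(1*4^0, 150) = 1
  i=1: min(1*4^1, 150) = 4
  i=2: min(1*4^2, 150) = 16
  i=3: min(1*4^3, 150) = 64
  i=4: min(1*4^4, 150) = 150
  i=5: min(1*4^5, 150) = 150
  i=6: min(1*4^6, 150) = 150
  i=7: min(1*4^7, 150) = 150
  i=8: min(1*4^8, 150) = 150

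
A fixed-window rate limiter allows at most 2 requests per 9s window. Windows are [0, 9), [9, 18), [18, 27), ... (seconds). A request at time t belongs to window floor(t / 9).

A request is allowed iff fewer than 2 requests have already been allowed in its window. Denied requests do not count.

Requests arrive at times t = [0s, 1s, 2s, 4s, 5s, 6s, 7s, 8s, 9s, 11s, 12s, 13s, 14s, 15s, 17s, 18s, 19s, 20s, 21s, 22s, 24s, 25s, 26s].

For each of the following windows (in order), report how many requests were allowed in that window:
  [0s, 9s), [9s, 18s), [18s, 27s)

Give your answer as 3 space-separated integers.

Processing requests:
  req#1 t=0s (window 0): ALLOW
  req#2 t=1s (window 0): ALLOW
  req#3 t=2s (window 0): DENY
  req#4 t=4s (window 0): DENY
  req#5 t=5s (window 0): DENY
  req#6 t=6s (window 0): DENY
  req#7 t=7s (window 0): DENY
  req#8 t=8s (window 0): DENY
  req#9 t=9s (window 1): ALLOW
  req#10 t=11s (window 1): ALLOW
  req#11 t=12s (window 1): DENY
  req#12 t=13s (window 1): DENY
  req#13 t=14s (window 1): DENY
  req#14 t=15s (window 1): DENY
  req#15 t=17s (window 1): DENY
  req#16 t=18s (window 2): ALLOW
  req#17 t=19s (window 2): ALLOW
  req#18 t=20s (window 2): DENY
  req#19 t=21s (window 2): DENY
  req#20 t=22s (window 2): DENY
  req#21 t=24s (window 2): DENY
  req#22 t=25s (window 2): DENY
  req#23 t=26s (window 2): DENY

Allowed counts by window: 2 2 2

Answer: 2 2 2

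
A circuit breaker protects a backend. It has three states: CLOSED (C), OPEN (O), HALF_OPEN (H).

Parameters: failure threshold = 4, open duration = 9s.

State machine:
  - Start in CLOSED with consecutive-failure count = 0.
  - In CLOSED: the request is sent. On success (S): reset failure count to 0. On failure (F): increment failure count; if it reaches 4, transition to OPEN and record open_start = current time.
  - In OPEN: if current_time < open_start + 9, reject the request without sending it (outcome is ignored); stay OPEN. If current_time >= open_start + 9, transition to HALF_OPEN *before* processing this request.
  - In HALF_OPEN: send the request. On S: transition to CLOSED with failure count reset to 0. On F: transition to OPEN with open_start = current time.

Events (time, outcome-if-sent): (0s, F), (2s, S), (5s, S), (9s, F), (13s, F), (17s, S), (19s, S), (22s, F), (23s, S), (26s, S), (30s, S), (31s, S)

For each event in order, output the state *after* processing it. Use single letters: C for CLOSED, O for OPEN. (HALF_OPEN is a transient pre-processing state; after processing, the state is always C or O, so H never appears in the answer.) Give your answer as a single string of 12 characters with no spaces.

Answer: CCCCCCCCCCCC

Derivation:
State after each event:
  event#1 t=0s outcome=F: state=CLOSED
  event#2 t=2s outcome=S: state=CLOSED
  event#3 t=5s outcome=S: state=CLOSED
  event#4 t=9s outcome=F: state=CLOSED
  event#5 t=13s outcome=F: state=CLOSED
  event#6 t=17s outcome=S: state=CLOSED
  event#7 t=19s outcome=S: state=CLOSED
  event#8 t=22s outcome=F: state=CLOSED
  event#9 t=23s outcome=S: state=CLOSED
  event#10 t=26s outcome=S: state=CLOSED
  event#11 t=30s outcome=S: state=CLOSED
  event#12 t=31s outcome=S: state=CLOSED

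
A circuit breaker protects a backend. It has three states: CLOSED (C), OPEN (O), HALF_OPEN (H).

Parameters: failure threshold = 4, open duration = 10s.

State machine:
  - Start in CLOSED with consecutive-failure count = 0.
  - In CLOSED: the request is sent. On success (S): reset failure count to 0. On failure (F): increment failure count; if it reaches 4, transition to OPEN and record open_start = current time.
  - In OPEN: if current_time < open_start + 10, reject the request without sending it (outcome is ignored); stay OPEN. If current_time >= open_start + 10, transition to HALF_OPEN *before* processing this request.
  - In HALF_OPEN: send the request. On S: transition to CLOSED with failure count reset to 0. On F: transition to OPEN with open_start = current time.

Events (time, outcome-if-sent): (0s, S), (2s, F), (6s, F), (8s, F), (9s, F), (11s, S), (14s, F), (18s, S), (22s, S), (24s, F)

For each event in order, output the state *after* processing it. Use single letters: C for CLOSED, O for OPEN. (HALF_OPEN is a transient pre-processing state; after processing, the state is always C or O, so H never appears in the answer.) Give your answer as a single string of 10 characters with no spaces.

State after each event:
  event#1 t=0s outcome=S: state=CLOSED
  event#2 t=2s outcome=F: state=CLOSED
  event#3 t=6s outcome=F: state=CLOSED
  event#4 t=8s outcome=F: state=CLOSED
  event#5 t=9s outcome=F: state=OPEN
  event#6 t=11s outcome=S: state=OPEN
  event#7 t=14s outcome=F: state=OPEN
  event#8 t=18s outcome=S: state=OPEN
  event#9 t=22s outcome=S: state=CLOSED
  event#10 t=24s outcome=F: state=CLOSED

Answer: CCCCOOOOCC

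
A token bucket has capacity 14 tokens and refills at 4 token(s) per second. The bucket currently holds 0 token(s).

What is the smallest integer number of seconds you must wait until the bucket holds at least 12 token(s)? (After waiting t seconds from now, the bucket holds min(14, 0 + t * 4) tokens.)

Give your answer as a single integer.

Answer: 3

Derivation:
Need 0 + t * 4 >= 12, so t >= 12/4.
Smallest integer t = ceil(12/4) = 3.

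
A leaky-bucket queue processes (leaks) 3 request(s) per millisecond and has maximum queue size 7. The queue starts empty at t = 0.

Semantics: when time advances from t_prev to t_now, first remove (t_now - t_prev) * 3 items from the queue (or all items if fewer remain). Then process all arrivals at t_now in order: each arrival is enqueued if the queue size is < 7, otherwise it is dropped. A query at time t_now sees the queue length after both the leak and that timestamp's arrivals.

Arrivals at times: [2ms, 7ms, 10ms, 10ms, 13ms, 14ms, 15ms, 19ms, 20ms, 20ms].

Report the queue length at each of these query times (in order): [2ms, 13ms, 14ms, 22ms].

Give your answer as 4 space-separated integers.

Answer: 1 1 1 0

Derivation:
Queue lengths at query times:
  query t=2ms: backlog = 1
  query t=13ms: backlog = 1
  query t=14ms: backlog = 1
  query t=22ms: backlog = 0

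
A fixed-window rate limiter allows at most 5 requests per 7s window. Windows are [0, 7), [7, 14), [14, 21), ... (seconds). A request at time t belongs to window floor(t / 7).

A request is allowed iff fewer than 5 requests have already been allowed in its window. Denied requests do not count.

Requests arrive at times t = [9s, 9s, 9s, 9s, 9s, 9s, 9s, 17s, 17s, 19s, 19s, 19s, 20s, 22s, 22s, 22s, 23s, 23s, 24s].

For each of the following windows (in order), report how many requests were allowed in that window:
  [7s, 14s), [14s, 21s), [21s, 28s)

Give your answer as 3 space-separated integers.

Answer: 5 5 5

Derivation:
Processing requests:
  req#1 t=9s (window 1): ALLOW
  req#2 t=9s (window 1): ALLOW
  req#3 t=9s (window 1): ALLOW
  req#4 t=9s (window 1): ALLOW
  req#5 t=9s (window 1): ALLOW
  req#6 t=9s (window 1): DENY
  req#7 t=9s (window 1): DENY
  req#8 t=17s (window 2): ALLOW
  req#9 t=17s (window 2): ALLOW
  req#10 t=19s (window 2): ALLOW
  req#11 t=19s (window 2): ALLOW
  req#12 t=19s (window 2): ALLOW
  req#13 t=20s (window 2): DENY
  req#14 t=22s (window 3): ALLOW
  req#15 t=22s (window 3): ALLOW
  req#16 t=22s (window 3): ALLOW
  req#17 t=23s (window 3): ALLOW
  req#18 t=23s (window 3): ALLOW
  req#19 t=24s (window 3): DENY

Allowed counts by window: 5 5 5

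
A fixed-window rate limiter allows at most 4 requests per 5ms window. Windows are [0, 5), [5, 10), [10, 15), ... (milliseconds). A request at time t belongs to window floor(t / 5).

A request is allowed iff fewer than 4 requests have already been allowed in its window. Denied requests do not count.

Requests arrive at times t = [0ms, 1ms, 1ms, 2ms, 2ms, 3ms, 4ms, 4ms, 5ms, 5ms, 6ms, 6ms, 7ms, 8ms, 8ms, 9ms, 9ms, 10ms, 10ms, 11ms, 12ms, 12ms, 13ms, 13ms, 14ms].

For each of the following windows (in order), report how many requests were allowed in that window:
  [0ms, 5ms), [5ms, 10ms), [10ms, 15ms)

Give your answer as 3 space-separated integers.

Answer: 4 4 4

Derivation:
Processing requests:
  req#1 t=0ms (window 0): ALLOW
  req#2 t=1ms (window 0): ALLOW
  req#3 t=1ms (window 0): ALLOW
  req#4 t=2ms (window 0): ALLOW
  req#5 t=2ms (window 0): DENY
  req#6 t=3ms (window 0): DENY
  req#7 t=4ms (window 0): DENY
  req#8 t=4ms (window 0): DENY
  req#9 t=5ms (window 1): ALLOW
  req#10 t=5ms (window 1): ALLOW
  req#11 t=6ms (window 1): ALLOW
  req#12 t=6ms (window 1): ALLOW
  req#13 t=7ms (window 1): DENY
  req#14 t=8ms (window 1): DENY
  req#15 t=8ms (window 1): DENY
  req#16 t=9ms (window 1): DENY
  req#17 t=9ms (window 1): DENY
  req#18 t=10ms (window 2): ALLOW
  req#19 t=10ms (window 2): ALLOW
  req#20 t=11ms (window 2): ALLOW
  req#21 t=12ms (window 2): ALLOW
  req#22 t=12ms (window 2): DENY
  req#23 t=13ms (window 2): DENY
  req#24 t=13ms (window 2): DENY
  req#25 t=14ms (window 2): DENY

Allowed counts by window: 4 4 4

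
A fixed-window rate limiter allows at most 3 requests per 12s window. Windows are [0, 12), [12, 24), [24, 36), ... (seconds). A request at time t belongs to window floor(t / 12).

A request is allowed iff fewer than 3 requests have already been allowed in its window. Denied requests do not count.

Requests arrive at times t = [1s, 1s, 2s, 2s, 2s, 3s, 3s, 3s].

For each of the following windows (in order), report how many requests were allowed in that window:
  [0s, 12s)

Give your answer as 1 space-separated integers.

Processing requests:
  req#1 t=1s (window 0): ALLOW
  req#2 t=1s (window 0): ALLOW
  req#3 t=2s (window 0): ALLOW
  req#4 t=2s (window 0): DENY
  req#5 t=2s (window 0): DENY
  req#6 t=3s (window 0): DENY
  req#7 t=3s (window 0): DENY
  req#8 t=3s (window 0): DENY

Allowed counts by window: 3

Answer: 3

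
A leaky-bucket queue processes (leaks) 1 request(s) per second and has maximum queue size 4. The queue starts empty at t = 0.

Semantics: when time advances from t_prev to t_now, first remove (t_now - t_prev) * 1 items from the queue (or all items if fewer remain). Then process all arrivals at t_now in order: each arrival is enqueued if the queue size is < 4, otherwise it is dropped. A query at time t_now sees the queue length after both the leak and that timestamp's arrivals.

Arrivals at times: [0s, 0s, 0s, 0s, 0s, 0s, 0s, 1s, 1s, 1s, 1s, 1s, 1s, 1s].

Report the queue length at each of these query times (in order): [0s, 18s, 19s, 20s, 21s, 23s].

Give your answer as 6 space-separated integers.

Queue lengths at query times:
  query t=0s: backlog = 4
  query t=18s: backlog = 0
  query t=19s: backlog = 0
  query t=20s: backlog = 0
  query t=21s: backlog = 0
  query t=23s: backlog = 0

Answer: 4 0 0 0 0 0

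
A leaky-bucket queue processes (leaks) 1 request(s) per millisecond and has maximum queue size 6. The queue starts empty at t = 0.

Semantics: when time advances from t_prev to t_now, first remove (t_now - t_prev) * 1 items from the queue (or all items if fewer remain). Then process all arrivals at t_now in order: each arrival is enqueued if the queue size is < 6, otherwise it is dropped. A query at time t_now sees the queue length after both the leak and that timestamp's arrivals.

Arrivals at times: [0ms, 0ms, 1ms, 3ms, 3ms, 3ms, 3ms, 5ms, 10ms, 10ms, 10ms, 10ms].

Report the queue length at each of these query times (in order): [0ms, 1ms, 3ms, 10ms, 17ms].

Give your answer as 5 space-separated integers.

Queue lengths at query times:
  query t=0ms: backlog = 2
  query t=1ms: backlog = 2
  query t=3ms: backlog = 4
  query t=10ms: backlog = 4
  query t=17ms: backlog = 0

Answer: 2 2 4 4 0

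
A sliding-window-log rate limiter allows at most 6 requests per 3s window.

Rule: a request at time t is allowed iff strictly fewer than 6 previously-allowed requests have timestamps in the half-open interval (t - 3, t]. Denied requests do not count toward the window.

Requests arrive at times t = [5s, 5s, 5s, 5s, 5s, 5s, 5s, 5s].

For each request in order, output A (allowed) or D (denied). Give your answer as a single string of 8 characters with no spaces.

Answer: AAAAAADD

Derivation:
Tracking allowed requests in the window:
  req#1 t=5s: ALLOW
  req#2 t=5s: ALLOW
  req#3 t=5s: ALLOW
  req#4 t=5s: ALLOW
  req#5 t=5s: ALLOW
  req#6 t=5s: ALLOW
  req#7 t=5s: DENY
  req#8 t=5s: DENY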